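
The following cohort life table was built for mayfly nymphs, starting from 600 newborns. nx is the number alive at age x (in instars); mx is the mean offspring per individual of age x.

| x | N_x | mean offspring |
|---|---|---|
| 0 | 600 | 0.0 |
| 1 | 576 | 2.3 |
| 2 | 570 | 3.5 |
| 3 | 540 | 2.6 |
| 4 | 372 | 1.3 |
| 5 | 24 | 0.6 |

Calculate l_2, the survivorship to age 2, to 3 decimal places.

0.950

l_2 = n_2/n_0 = 570/600 = 0.95 → 0.950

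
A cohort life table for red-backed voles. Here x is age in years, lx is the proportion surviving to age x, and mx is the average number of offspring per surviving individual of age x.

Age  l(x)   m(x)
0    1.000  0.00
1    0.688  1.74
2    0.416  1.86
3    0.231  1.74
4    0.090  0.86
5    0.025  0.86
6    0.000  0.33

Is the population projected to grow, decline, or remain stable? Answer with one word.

R0 = Σ lx·mx = 0 + 1.19712 + 0.77376 + 0.40194 + 0.0774 + 0.0215 + 0 = 2.47172
R0 > 1, so the population is growing.

growing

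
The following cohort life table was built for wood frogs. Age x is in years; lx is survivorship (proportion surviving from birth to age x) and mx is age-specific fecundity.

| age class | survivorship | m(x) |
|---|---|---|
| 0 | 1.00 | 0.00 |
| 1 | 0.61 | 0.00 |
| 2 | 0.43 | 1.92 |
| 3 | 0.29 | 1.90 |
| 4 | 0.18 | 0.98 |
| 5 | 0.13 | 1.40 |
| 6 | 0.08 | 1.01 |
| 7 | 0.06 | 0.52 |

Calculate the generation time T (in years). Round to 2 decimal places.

3.04

lx·mx: 0, 0, 0.8256, 0.551, 0.1764, 0.182, 0.0808, 0.0312 → R0 = 1.847
x·lx·mx: 0, 0, 1.6512, 1.653, 0.7056, 0.91, 0.4848, 0.2184 → Σ = 5.623
T = 5.623 / 1.847 = 3.044396… → 3.04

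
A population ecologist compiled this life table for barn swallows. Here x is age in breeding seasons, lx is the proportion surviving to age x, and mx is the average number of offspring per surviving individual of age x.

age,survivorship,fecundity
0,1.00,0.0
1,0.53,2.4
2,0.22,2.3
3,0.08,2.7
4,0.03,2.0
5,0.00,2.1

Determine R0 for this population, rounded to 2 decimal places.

lx·mx by age: 0, 1.272, 0.506, 0.216, 0.06, 0
R0 = Σ lx·mx = 2.054 → 2.05

2.05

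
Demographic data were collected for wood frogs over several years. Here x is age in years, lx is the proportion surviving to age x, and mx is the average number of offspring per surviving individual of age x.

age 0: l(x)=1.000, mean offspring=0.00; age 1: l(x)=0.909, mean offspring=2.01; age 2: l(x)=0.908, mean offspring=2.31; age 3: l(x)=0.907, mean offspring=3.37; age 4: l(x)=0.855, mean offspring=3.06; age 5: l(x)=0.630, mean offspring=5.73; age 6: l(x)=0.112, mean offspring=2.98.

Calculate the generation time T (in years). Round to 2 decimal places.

3.38

lx·mx: 0, 1.82709, 2.09748, 3.05659, 2.6163, 3.6099, 0.33376 → R0 = 13.54112
x·lx·mx: 0, 1.82709, 4.19496, 9.16977, 10.4652, 18.0495, 2.00256 → Σ = 45.70908
T = 45.70908 / 13.54112 = 3.375576… → 3.38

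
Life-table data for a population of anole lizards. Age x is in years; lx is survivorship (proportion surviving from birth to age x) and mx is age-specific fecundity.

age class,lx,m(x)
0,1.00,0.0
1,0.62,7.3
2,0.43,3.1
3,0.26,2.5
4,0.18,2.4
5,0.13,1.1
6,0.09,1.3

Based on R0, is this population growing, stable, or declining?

growing

R0 = Σ lx·mx = 0 + 4.526 + 1.333 + 0.65 + 0.432 + 0.143 + 0.117 = 7.201
R0 > 1, so the population is growing.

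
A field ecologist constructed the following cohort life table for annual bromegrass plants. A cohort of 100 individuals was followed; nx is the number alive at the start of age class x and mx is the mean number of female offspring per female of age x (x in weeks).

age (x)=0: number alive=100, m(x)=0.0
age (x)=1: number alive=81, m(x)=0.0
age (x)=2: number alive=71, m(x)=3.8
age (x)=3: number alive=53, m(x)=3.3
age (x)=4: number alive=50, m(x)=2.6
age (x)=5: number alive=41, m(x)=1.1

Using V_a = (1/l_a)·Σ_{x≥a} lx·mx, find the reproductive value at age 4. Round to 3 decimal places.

3.502

lx = nx/n0 = nx/100: 1, 0.81, 0.71, 0.53, 0.5, 0.41
lx·mx for x ≥ 4: 1.3, 0.451 → sum = 1.751
V_4 = 1.751 / l_4 = 1.751 / 0.5 = 3.502 → 3.502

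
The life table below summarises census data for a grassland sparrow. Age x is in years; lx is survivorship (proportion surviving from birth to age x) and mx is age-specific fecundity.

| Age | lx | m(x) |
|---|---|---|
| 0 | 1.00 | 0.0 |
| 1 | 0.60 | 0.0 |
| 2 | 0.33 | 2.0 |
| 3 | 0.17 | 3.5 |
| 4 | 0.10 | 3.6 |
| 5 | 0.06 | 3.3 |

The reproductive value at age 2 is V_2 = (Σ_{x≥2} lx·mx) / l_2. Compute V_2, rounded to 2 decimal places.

5.49

lx·mx for x ≥ 2: 0.66, 0.595, 0.36, 0.198 → sum = 1.813
V_2 = 1.813 / l_2 = 1.813 / 0.33 = 5.493939… → 5.49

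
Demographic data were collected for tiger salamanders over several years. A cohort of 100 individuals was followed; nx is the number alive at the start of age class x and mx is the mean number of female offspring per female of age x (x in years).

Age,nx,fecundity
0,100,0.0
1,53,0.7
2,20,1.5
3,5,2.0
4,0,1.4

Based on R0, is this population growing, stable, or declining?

declining

lx = nx/n0 = nx/100: 1, 0.53, 0.2, 0.05, 0
R0 = Σ lx·mx = 0 + 0.371 + 0.3 + 0.1 + 0 = 0.771
R0 < 1, so the population is declining.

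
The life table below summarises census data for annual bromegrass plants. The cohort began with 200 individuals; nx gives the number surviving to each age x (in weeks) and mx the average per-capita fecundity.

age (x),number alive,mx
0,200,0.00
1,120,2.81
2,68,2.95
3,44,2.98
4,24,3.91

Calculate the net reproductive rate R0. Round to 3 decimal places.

3.814

lx = nx/n0 = nx/200: 1, 0.6, 0.34, 0.22, 0.12
lx·mx by age: 0, 1.686, 1.003, 0.6556, 0.4692
R0 = Σ lx·mx = 3.8138 → 3.814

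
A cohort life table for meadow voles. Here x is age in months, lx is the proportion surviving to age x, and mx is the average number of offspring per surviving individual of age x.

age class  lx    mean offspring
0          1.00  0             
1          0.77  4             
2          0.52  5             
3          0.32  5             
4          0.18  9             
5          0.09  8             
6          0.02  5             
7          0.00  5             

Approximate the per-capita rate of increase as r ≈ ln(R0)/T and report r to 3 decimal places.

0.930

R0 = Σ lx·mx = 0 + 3.08 + 2.6 + 1.6 + 1.62 + 0.72 + 0.1 + 0 = 9.72
Σ x·lx·mx = 23.76; T = 23.76/9.72 = 2.44444…
r ≈ ln(R0)/T = ln(9.72)/2.44444… = 0.93035… → 0.930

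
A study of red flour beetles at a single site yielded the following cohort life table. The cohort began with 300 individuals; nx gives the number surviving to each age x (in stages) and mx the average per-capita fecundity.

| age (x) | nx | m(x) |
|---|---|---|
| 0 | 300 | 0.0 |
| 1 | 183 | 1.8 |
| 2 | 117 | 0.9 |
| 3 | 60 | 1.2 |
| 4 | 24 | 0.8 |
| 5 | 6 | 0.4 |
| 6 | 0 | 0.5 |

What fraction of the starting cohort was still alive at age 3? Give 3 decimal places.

l_3 = n_3/n_0 = 60/300 = 0.2 → 0.200

0.200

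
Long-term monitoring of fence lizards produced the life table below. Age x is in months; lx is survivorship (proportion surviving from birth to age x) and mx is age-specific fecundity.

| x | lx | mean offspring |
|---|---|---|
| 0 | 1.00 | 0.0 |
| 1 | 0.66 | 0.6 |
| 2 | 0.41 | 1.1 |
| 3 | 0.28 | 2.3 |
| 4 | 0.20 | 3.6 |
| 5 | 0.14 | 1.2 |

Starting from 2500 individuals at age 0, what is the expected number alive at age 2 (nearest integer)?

Expected survivors = N0 · l_2 = 2500 × 0.41 = 1025 → 1025

1025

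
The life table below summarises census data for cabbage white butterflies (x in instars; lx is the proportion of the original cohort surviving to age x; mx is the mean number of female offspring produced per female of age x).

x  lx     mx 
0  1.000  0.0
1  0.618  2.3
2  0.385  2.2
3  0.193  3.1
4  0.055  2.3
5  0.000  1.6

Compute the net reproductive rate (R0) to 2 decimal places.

2.99

lx·mx by age: 0, 1.4214, 0.847, 0.5983, 0.1265, 0
R0 = Σ lx·mx = 2.9932 → 2.99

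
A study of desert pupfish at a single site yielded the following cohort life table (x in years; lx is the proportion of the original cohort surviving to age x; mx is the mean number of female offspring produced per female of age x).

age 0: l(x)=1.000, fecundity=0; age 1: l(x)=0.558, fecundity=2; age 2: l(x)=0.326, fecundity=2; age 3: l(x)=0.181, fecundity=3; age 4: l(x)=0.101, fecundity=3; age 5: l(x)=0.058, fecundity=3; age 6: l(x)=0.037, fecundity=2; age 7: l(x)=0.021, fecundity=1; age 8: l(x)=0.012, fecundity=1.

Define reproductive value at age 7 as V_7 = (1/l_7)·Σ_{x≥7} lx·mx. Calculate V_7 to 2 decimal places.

lx·mx for x ≥ 7: 0.021, 0.012 → sum = 0.033
V_7 = 0.033 / l_7 = 0.033 / 0.021 = 1.571429… → 1.57

1.57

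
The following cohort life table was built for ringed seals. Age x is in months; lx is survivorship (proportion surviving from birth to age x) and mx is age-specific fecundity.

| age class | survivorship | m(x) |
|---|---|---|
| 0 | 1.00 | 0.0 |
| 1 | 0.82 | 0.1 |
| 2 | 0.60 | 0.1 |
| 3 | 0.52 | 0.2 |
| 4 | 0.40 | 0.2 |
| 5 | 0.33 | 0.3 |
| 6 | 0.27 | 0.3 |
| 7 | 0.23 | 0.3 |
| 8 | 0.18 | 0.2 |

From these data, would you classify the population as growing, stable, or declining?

declining

R0 = Σ lx·mx = 0 + 0.082 + 0.06 + 0.104 + 0.08 + 0.099 + 0.081 + 0.069 + 0.036 = 0.611
R0 < 1, so the population is declining.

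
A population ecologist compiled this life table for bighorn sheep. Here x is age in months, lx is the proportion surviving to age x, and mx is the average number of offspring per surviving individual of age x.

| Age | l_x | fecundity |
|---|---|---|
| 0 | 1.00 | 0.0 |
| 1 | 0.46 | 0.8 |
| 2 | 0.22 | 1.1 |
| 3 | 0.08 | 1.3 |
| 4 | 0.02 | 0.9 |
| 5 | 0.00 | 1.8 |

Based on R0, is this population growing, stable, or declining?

declining

R0 = Σ lx·mx = 0 + 0.368 + 0.242 + 0.104 + 0.018 + 0 = 0.732
R0 < 1, so the population is declining.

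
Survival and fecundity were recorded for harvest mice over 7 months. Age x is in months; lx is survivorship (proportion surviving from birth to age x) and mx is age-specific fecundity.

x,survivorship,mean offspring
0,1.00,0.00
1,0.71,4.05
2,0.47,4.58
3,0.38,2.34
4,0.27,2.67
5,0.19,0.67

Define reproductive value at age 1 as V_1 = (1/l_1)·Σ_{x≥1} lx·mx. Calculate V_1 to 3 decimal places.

lx·mx for x ≥ 1: 2.8755, 2.1526, 0.8892, 0.7209, 0.1273 → sum = 6.7655
V_1 = 6.7655 / l_1 = 6.7655 / 0.71 = 9.528873… → 9.529

9.529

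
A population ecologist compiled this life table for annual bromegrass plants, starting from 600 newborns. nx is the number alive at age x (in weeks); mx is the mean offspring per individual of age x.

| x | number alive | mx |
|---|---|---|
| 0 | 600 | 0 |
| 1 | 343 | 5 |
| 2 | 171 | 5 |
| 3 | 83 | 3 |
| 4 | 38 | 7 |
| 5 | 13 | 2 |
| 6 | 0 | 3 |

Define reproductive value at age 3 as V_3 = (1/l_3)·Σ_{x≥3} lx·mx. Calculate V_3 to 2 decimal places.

6.52

lx = nx/n0 = nx/600: 1, 0.57167…, 0.285, 0.13833…, 0.06333…, 0.02167…, 0
lx·mx for x ≥ 3: 0.415…, 0.443333…, 0.043333…, 0 → sum = 0.901667…
V_3 = 0.901667… / l_3 = 0.901667… / 0.138333… = 6.518072… → 6.52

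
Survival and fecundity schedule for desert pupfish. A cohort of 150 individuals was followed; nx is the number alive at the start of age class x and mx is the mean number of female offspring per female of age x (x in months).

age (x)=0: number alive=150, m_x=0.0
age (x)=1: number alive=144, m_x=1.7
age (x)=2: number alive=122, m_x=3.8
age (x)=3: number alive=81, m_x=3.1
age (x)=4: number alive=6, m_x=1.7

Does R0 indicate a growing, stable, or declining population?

lx = nx/n0 = nx/150: 1, 0.96, 0.81333…, 0.54, 0.04
R0 = Σ lx·mx = 0 + 1.632 + 3.090667… + 1.674 + 0.068 = 6.464667…
R0 > 1, so the population is growing.

growing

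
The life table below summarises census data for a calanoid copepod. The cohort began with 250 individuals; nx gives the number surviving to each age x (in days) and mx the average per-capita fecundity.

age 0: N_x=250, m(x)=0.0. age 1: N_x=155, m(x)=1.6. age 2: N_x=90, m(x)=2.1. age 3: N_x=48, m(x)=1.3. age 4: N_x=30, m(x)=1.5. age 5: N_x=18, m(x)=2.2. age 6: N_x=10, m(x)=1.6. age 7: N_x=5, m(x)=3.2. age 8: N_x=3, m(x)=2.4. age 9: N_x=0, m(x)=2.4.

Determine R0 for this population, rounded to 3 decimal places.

2.493

lx = nx/n0 = nx/250: 1, 0.62, 0.36, 0.192, 0.12, 0.072, 0.04, 0.02, 0.012, 0
lx·mx by age: 0, 0.992, 0.756, 0.2496, 0.18, 0.1584, 0.064, 0.064, 0.0288, 0
R0 = Σ lx·mx = 2.4928 → 2.493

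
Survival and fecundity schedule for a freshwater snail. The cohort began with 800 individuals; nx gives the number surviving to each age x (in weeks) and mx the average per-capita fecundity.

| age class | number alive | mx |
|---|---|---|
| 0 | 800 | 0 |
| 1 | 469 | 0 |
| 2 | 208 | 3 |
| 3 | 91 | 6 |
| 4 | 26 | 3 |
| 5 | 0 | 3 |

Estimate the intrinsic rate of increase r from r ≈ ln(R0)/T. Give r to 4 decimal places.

lx = nx/n0 = nx/800: 1, 0.58625, 0.26, 0.11375, 0.0325, 0
R0 = Σ lx·mx = 0 + 0 + 0.78 + 0.6825 + 0.0975 + 0 = 1.56
Σ x·lx·mx = 3.9975; T = 3.9975/1.56 = 2.5625
r ≈ ln(R0)/T = ln(1.56)/2.5625 = 0.173536… → 0.1735

0.1735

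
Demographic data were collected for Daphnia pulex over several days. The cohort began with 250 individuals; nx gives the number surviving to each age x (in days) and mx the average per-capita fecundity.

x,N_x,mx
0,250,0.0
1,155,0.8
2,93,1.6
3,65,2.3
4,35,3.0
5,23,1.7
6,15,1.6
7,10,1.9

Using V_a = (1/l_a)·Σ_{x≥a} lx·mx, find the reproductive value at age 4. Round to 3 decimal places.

5.346

lx = nx/n0 = nx/250: 1, 0.62, 0.372, 0.26, 0.14, 0.092, 0.06, 0.04
lx·mx for x ≥ 4: 0.42, 0.1564, 0.096, 0.076 → sum = 0.7484
V_4 = 0.7484 / l_4 = 0.7484 / 0.14 = 5.345714… → 5.346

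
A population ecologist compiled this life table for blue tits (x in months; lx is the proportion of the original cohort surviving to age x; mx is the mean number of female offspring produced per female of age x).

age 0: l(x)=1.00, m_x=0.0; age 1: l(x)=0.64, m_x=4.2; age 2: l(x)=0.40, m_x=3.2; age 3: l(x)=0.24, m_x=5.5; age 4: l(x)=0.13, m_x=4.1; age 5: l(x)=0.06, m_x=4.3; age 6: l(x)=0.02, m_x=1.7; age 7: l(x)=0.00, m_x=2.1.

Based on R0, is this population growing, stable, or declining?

R0 = Σ lx·mx = 0 + 2.688 + 1.28 + 1.32 + 0.533 + 0.258 + 0.034 + 0 = 6.113
R0 > 1, so the population is growing.

growing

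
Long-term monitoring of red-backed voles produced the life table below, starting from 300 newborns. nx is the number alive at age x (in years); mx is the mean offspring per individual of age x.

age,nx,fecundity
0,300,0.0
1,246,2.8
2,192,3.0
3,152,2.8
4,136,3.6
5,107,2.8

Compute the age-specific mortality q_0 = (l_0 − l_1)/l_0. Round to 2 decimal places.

lx = nx/n0 = nx/300: 1, 0.82, 0.64, 0.50667…, 0.45333…, 0.35667…
q_0 = (l_0 − l_1) / l_0 = (1 − 0.82) / 1
     = 0.18 / 1 = 0.18 → 0.18

0.18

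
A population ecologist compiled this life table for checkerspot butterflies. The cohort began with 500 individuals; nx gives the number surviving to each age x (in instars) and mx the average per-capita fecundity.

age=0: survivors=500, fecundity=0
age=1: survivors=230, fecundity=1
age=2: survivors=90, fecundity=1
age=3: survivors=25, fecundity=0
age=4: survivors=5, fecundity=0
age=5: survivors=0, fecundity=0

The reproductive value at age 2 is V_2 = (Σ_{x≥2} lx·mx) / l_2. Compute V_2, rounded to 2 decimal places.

1.00

lx = nx/n0 = nx/500: 1, 0.46, 0.18, 0.05, 0.01, 0
lx·mx for x ≥ 2: 0.18, 0, 0, 0 → sum = 0.18
V_2 = 0.18 / l_2 = 0.18 / 0.18 = 1 → 1.00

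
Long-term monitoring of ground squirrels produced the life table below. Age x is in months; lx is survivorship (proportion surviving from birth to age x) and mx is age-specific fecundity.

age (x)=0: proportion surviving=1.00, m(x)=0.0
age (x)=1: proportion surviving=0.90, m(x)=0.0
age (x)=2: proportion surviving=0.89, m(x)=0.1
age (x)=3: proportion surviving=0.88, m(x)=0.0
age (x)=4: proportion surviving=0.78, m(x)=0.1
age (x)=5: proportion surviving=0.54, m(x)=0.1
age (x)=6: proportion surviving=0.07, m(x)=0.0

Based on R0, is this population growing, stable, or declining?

declining

R0 = Σ lx·mx = 0 + 0 + 0.089 + 0 + 0.078 + 0.054 + 0 = 0.221
R0 < 1, so the population is declining.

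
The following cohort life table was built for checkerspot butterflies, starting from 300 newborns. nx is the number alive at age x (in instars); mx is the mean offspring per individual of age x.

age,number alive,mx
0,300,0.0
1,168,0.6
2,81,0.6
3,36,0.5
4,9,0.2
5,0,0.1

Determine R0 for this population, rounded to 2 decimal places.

0.56

lx = nx/n0 = nx/300: 1, 0.56, 0.27, 0.12, 0.03, 0
lx·mx by age: 0, 0.336, 0.162, 0.06, 0.006, 0
R0 = Σ lx·mx = 0.564 → 0.56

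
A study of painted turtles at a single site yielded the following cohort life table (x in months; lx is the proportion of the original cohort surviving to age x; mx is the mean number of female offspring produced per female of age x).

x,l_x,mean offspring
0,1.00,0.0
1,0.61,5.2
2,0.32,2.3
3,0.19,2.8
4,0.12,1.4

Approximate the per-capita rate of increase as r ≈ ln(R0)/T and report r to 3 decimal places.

R0 = Σ lx·mx = 0 + 3.172 + 0.736 + 0.532 + 0.168 = 4.608
Σ x·lx·mx = 6.912; T = 6.912/4.608 = 1.5
r ≈ ln(R0)/T = ln(4.608)/1.5 = 1.01853… → 1.019

1.019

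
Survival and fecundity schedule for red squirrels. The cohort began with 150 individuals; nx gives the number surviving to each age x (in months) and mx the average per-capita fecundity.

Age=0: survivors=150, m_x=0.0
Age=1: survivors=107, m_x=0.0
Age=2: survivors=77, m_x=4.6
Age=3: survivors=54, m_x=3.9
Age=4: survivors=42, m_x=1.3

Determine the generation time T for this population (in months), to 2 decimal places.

lx = nx/n0 = nx/150: 1, 0.71333…, 0.51333…, 0.36, 0.28
lx·mx: 0, 0, 2.361333…, 1.404, 0.364 → R0 = 4.129333…
x·lx·mx: 0, 0, 4.722667…, 4.212, 1.456 → Σ = 10.390667…
T = 10.390667… / 4.129333… = 2.516306… → 2.52

2.52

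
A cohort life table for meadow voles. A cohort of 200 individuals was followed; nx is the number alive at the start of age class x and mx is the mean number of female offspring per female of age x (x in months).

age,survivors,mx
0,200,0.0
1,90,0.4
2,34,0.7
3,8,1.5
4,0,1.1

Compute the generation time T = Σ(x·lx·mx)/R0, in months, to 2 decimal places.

lx = nx/n0 = nx/200: 1, 0.45, 0.17, 0.04, 0
lx·mx: 0, 0.18, 0.119, 0.06, 0 → R0 = 0.359
x·lx·mx: 0, 0.18, 0.238, 0.18, 0 → Σ = 0.598
T = 0.598 / 0.359 = 1.665738… → 1.67

1.67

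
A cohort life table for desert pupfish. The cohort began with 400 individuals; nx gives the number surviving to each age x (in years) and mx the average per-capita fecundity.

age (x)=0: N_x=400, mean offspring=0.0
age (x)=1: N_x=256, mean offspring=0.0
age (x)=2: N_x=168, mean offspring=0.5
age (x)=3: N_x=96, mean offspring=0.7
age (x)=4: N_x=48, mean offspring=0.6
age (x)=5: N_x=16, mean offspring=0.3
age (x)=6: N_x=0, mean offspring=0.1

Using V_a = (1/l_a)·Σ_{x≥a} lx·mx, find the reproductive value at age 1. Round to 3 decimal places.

0.722

lx = nx/n0 = nx/400: 1, 0.64, 0.42, 0.24, 0.12, 0.04, 0
lx·mx for x ≥ 1: 0, 0.21, 0.168, 0.072, 0.012, 0 → sum = 0.462
V_1 = 0.462 / l_1 = 0.462 / 0.64 = 0.721875 → 0.722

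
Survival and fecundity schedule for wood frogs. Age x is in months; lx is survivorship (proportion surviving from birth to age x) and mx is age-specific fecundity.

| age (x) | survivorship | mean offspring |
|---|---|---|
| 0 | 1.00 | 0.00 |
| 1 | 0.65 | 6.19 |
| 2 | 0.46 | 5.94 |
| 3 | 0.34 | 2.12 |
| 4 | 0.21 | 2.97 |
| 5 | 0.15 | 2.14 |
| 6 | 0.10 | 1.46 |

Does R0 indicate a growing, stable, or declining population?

R0 = Σ lx·mx = 0 + 4.0235 + 2.7324 + 0.7208 + 0.6237 + 0.321 + 0.146 = 8.5674
R0 > 1, so the population is growing.

growing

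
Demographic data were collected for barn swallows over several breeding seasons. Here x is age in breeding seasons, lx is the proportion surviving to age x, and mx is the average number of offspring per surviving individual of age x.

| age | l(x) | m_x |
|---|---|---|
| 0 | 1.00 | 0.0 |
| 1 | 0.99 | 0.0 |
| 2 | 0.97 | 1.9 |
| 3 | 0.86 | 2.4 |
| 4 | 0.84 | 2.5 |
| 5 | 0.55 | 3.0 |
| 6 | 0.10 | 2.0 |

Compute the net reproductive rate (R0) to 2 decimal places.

7.86

lx·mx by age: 0, 0, 1.843, 2.064, 2.1, 1.65, 0.2
R0 = Σ lx·mx = 7.857 → 7.86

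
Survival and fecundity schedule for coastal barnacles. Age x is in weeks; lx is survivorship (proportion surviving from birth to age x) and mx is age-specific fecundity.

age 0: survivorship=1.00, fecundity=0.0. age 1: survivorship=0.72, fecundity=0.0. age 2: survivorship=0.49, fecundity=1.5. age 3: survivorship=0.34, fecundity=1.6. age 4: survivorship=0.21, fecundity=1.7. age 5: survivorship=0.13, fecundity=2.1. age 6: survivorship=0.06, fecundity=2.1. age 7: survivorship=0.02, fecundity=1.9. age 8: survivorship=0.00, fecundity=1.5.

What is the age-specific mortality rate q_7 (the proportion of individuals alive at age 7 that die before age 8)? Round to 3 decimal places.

q_7 = (l_7 − l_8) / l_7 = (0.02 − 0) / 0.02
     = 0.02 / 0.02 = 1 → 1.000

1.000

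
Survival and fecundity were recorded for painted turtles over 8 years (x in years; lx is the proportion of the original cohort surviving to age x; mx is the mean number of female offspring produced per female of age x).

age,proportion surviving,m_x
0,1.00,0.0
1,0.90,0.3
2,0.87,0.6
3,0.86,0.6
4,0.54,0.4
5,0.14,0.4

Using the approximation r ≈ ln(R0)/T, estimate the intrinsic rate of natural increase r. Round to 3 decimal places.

R0 = Σ lx·mx = 0 + 0.27 + 0.522 + 0.516 + 0.216 + 0.056 = 1.58
Σ x·lx·mx = 4.006; T = 4.006/1.58 = 2.53544…
r ≈ ln(R0)/T = ln(1.58)/2.53544… = 0.18041… → 0.180

0.180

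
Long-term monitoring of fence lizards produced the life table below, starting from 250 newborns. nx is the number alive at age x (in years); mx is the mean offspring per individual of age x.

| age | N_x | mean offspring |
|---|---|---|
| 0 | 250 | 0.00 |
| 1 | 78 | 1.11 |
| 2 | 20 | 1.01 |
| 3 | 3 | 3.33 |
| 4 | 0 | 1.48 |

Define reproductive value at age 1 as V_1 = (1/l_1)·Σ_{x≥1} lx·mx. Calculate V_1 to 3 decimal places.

lx = nx/n0 = nx/250: 1, 0.312, 0.08, 0.012, 0
lx·mx for x ≥ 1: 0.34632, 0.0808, 0.03996, 0 → sum = 0.46708
V_1 = 0.46708 / l_1 = 0.46708 / 0.312 = 1.497051… → 1.497

1.497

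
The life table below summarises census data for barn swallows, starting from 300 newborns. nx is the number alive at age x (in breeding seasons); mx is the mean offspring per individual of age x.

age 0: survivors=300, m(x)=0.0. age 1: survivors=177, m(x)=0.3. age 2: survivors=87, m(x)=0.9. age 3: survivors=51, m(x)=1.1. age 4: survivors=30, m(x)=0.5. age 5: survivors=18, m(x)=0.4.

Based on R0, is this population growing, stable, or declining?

declining

lx = nx/n0 = nx/300: 1, 0.59, 0.29, 0.17, 0.1, 0.06
R0 = Σ lx·mx = 0 + 0.177 + 0.261 + 0.187 + 0.05 + 0.024 = 0.699
R0 < 1, so the population is declining.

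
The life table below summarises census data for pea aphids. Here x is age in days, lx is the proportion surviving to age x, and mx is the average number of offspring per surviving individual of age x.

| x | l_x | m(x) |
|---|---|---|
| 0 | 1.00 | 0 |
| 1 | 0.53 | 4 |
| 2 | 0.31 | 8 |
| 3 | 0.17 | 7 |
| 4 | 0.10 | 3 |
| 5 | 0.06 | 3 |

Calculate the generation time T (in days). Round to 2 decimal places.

lx·mx: 0, 2.12, 2.48, 1.19, 0.3, 0.18 → R0 = 6.27
x·lx·mx: 0, 2.12, 4.96, 3.57, 1.2, 0.9 → Σ = 12.75
T = 12.75 / 6.27 = 2.033493… → 2.03

2.03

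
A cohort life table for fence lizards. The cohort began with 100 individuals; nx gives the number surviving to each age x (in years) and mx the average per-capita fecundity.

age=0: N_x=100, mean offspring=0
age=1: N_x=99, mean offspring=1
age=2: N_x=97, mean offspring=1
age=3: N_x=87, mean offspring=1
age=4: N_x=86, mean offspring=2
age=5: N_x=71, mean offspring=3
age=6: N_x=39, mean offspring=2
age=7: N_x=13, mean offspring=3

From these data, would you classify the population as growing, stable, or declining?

lx = nx/n0 = nx/100: 1, 0.99, 0.97, 0.87, 0.86, 0.71, 0.39, 0.13
R0 = Σ lx·mx = 0 + 0.99 + 0.97 + 0.87 + 1.72 + 2.13 + 0.78 + 0.39 = 7.85
R0 > 1, so the population is growing.

growing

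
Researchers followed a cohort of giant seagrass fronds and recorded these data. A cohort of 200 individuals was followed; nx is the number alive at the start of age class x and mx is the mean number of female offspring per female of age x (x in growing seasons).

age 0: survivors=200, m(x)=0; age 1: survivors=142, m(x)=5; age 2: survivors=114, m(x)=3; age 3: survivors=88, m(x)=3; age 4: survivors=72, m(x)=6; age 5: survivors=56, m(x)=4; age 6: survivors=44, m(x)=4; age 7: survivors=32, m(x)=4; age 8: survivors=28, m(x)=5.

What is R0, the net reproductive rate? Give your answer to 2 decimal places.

12.08

lx = nx/n0 = nx/200: 1, 0.71, 0.57, 0.44, 0.36, 0.28, 0.22, 0.16, 0.14
lx·mx by age: 0, 3.55, 1.71, 1.32, 2.16, 1.12, 0.88, 0.64, 0.7
R0 = Σ lx·mx = 12.08 → 12.08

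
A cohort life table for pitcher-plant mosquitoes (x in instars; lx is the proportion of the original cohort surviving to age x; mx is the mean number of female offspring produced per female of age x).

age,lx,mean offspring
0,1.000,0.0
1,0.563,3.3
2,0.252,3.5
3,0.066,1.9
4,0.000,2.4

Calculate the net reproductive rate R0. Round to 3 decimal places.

2.865

lx·mx by age: 0, 1.8579, 0.882, 0.1254, 0
R0 = Σ lx·mx = 2.8653 → 2.865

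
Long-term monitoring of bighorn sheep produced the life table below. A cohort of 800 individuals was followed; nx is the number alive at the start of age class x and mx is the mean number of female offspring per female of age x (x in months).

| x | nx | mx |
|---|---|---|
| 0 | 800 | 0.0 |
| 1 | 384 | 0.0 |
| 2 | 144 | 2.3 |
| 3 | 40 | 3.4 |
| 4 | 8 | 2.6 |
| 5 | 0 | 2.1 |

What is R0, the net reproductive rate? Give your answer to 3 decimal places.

lx = nx/n0 = nx/800: 1, 0.48, 0.18, 0.05, 0.01, 0
lx·mx by age: 0, 0, 0.414, 0.17, 0.026, 0
R0 = Σ lx·mx = 0.61 → 0.610

0.610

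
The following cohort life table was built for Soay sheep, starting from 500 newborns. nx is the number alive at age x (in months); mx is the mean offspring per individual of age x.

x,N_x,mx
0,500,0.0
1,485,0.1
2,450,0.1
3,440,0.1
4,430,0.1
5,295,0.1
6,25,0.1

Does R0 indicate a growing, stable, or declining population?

lx = nx/n0 = nx/500: 1, 0.97, 0.9, 0.88, 0.86, 0.59, 0.05
R0 = Σ lx·mx = 0 + 0.097 + 0.09 + 0.088 + 0.086 + 0.059 + 0.005 = 0.425
R0 < 1, so the population is declining.

declining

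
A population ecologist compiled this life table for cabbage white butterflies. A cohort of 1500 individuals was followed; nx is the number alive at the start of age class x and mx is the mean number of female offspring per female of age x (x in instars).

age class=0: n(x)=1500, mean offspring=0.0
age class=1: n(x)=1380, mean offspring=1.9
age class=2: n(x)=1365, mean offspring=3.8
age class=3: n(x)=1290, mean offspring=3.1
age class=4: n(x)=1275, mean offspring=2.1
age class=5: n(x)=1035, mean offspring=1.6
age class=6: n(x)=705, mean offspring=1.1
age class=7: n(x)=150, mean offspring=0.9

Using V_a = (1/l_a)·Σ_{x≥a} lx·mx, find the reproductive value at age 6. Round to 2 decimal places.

1.29

lx = nx/n0 = nx/1500: 1, 0.92, 0.91, 0.86, 0.85, 0.69, 0.47, 0.1
lx·mx for x ≥ 6: 0.517, 0.09 → sum = 0.607
V_6 = 0.607 / l_6 = 0.607 / 0.47 = 1.291489… → 1.29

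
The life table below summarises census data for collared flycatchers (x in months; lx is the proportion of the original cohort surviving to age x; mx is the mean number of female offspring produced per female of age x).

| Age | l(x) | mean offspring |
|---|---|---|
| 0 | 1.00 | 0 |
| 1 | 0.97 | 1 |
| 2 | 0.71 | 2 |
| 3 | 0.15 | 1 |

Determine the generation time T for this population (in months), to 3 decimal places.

1.677

lx·mx: 0, 0.97, 1.42, 0.15 → R0 = 2.54
x·lx·mx: 0, 0.97, 2.84, 0.45 → Σ = 4.26
T = 4.26 / 2.54 = 1.677165… → 1.677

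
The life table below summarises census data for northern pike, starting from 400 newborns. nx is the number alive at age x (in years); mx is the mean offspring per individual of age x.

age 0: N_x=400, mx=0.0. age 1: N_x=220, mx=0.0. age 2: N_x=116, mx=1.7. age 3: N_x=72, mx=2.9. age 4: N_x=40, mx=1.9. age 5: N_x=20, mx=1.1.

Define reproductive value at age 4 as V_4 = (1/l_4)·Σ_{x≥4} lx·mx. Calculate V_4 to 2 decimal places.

lx = nx/n0 = nx/400: 1, 0.55, 0.29, 0.18, 0.1, 0.05
lx·mx for x ≥ 4: 0.19, 0.055 → sum = 0.245
V_4 = 0.245 / l_4 = 0.245 / 0.1 = 2.45 → 2.45

2.45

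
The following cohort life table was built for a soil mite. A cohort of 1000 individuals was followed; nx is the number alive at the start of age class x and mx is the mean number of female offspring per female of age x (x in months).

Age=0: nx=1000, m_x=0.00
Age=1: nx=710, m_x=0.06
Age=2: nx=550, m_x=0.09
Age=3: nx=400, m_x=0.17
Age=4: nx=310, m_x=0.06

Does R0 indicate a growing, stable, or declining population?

declining

lx = nx/n0 = nx/1000: 1, 0.71, 0.55, 0.4, 0.31
R0 = Σ lx·mx = 0 + 0.0426 + 0.0495 + 0.068 + 0.0186 = 0.1787
R0 < 1, so the population is declining.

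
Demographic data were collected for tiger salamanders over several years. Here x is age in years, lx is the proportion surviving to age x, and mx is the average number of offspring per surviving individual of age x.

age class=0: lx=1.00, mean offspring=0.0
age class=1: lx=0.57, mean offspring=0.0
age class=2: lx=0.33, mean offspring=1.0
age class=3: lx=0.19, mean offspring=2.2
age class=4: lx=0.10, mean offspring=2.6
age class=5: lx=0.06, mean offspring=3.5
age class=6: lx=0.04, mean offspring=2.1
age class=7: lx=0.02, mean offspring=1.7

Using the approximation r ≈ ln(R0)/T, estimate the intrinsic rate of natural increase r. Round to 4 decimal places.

0.0815

R0 = Σ lx·mx = 0 + 0 + 0.33 + 0.418 + 0.26 + 0.21 + 0.084 + 0.034 = 1.336
Σ x·lx·mx = 4.746; T = 4.746/1.336 = 3.5524…
r ≈ ln(R0)/T = ln(1.336)/3.5524… = 0.081545… → 0.0815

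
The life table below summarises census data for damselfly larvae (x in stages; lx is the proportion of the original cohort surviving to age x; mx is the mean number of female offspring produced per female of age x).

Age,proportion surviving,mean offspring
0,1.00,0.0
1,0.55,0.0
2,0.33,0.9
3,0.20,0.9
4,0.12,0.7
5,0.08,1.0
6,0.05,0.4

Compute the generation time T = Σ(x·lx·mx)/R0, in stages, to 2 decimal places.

3.01

lx·mx: 0, 0, 0.297, 0.18, 0.084, 0.08, 0.02 → R0 = 0.661
x·lx·mx: 0, 0, 0.594, 0.54, 0.336, 0.4, 0.12 → Σ = 1.99
T = 1.99 / 0.661 = 3.01059… → 3.01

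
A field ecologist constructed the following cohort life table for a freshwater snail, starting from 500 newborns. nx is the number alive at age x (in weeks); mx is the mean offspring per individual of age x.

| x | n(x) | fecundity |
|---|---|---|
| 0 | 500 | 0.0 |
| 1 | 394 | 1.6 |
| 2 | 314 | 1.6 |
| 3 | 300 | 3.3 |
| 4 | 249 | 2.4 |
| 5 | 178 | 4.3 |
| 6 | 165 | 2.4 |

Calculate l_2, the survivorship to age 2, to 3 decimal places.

l_2 = n_2/n_0 = 314/500 = 0.628 → 0.628

0.628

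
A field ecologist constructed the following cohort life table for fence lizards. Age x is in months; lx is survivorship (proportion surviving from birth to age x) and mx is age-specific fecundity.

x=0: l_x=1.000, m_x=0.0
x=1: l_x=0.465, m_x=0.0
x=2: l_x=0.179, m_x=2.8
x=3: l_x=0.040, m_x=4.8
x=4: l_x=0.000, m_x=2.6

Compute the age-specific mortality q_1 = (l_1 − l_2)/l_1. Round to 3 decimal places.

0.615

q_1 = (l_1 − l_2) / l_1 = (0.465 − 0.179) / 0.465
     = 0.286 / 0.465 = 0.615054… → 0.615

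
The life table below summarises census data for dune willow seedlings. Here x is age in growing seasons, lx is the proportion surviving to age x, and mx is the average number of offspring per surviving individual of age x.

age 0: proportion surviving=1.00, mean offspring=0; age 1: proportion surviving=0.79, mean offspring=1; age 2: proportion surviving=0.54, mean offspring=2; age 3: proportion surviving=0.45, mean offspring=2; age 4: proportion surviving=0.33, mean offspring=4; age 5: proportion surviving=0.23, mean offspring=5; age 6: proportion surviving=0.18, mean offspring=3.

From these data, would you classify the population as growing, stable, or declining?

growing

R0 = Σ lx·mx = 0 + 0.79 + 1.08 + 0.9 + 1.32 + 1.15 + 0.54 = 5.78
R0 > 1, so the population is growing.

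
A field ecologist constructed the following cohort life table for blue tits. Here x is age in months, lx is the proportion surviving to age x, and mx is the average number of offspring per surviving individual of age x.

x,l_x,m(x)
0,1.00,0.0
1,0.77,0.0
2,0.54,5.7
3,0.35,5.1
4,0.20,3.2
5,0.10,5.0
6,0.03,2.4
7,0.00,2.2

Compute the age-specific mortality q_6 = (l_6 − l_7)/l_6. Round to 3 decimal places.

1.000

q_6 = (l_6 − l_7) / l_6 = (0.03 − 0) / 0.03
     = 0.03 / 0.03 = 1 → 1.000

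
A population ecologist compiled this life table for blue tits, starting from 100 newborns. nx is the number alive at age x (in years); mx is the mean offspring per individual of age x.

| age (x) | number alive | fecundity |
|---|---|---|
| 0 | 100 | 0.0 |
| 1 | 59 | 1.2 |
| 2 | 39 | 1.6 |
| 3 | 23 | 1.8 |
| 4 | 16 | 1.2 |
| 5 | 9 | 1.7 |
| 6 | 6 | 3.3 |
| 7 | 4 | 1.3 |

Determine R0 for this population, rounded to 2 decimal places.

lx = nx/n0 = nx/100: 1, 0.59, 0.39, 0.23, 0.16, 0.09, 0.06, 0.04
lx·mx by age: 0, 0.708, 0.624, 0.414, 0.192, 0.153, 0.198, 0.052
R0 = Σ lx·mx = 2.341 → 2.34

2.34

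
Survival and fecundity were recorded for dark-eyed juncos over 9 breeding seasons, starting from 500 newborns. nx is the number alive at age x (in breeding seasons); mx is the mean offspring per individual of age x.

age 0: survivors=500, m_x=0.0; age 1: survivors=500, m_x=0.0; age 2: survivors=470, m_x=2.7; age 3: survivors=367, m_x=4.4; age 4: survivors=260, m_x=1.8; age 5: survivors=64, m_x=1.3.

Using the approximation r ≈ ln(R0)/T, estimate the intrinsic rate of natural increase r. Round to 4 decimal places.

0.6845

lx = nx/n0 = nx/500: 1, 1, 0.94, 0.734, 0.52, 0.128
R0 = Σ lx·mx = 0 + 0 + 2.538 + 3.2296 + 0.936 + 0.1664 = 6.87
Σ x·lx·mx = 19.3408; T = 19.3408/6.87 = 2.81525…
r ≈ ln(R0)/T = ln(6.87)/2.81525… = 0.684543… → 0.6845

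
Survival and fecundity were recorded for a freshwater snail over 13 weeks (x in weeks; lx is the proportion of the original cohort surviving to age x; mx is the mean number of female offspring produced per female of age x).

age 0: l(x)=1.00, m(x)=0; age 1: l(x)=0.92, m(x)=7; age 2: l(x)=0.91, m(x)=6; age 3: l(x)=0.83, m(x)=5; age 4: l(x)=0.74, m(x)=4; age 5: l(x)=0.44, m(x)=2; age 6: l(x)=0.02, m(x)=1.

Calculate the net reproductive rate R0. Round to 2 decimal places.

19.91

lx·mx by age: 0, 6.44, 5.46, 4.15, 2.96, 0.88, 0.02
R0 = Σ lx·mx = 19.91 → 19.91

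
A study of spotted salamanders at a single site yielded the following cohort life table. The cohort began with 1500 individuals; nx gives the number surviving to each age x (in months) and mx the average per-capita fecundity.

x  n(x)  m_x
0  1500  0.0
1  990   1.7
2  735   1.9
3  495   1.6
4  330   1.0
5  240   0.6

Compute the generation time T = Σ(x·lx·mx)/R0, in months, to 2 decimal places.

2.05

lx = nx/n0 = nx/1500: 1, 0.66, 0.49, 0.33, 0.22, 0.16
lx·mx: 0, 1.122, 0.931, 0.528, 0.22, 0.096 → R0 = 2.897
x·lx·mx: 0, 1.122, 1.862, 1.584, 0.88, 0.48 → Σ = 5.928
T = 5.928 / 2.897 = 2.046255… → 2.05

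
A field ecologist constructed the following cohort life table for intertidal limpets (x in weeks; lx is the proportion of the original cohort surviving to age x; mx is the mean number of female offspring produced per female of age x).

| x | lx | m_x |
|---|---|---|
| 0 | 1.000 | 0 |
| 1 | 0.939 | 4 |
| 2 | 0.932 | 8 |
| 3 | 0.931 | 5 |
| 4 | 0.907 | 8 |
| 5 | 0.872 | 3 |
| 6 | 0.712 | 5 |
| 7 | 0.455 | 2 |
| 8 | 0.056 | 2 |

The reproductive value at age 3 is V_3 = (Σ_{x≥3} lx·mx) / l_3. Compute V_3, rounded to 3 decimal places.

lx·mx for x ≥ 3: 4.655, 7.256, 2.616, 3.56, 0.91, 0.112 → sum = 19.109
V_3 = 19.109 / l_3 = 19.109 / 0.931 = 20.525242… → 20.525

20.525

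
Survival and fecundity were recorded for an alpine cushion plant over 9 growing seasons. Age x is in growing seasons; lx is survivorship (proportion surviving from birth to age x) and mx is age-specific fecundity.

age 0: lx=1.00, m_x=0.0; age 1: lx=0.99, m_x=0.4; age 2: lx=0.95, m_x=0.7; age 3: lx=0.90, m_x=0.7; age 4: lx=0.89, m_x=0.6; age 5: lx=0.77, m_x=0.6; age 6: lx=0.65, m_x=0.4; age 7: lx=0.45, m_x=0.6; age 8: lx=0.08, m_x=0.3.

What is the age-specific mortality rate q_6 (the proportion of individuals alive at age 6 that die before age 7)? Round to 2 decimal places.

0.31

q_6 = (l_6 − l_7) / l_6 = (0.65 − 0.45) / 0.65
     = 0.2 / 0.65 = 0.307692… → 0.31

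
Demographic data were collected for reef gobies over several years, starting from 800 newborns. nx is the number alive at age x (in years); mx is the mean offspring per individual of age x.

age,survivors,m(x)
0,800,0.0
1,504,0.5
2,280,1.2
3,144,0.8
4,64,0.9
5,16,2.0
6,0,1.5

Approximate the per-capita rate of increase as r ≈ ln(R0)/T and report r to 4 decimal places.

lx = nx/n0 = nx/800: 1, 0.63, 0.35, 0.18, 0.08, 0.02, 0
R0 = Σ lx·mx = 0 + 0.315 + 0.42 + 0.144 + 0.072 + 0.04 + 0 = 0.991
Σ x·lx·mx = 2.075; T = 2.075/0.991 = 2.09384…
r ≈ ln(R0)/T = ln(0.991)/2.09384… = -0.004318… → -0.0043

-0.0043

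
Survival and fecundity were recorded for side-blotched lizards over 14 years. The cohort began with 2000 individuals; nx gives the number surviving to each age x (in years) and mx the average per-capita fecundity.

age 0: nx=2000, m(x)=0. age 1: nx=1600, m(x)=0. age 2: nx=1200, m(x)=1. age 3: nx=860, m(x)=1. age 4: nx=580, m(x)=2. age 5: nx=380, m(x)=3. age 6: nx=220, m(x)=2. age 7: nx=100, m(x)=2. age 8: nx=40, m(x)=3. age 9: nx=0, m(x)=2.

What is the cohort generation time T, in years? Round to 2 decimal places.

3.97

lx = nx/n0 = nx/2000: 1, 0.8, 0.6, 0.43, 0.29, 0.19, 0.11, 0.05, 0.02, 0
lx·mx: 0, 0, 0.6, 0.43, 0.58, 0.57, 0.22, 0.1, 0.06, 0 → R0 = 2.56
x·lx·mx: 0, 0, 1.2, 1.29, 2.32, 2.85, 1.32, 0.7, 0.48, 0 → Σ = 10.16
T = 10.16 / 2.56 = 3.96875 → 3.97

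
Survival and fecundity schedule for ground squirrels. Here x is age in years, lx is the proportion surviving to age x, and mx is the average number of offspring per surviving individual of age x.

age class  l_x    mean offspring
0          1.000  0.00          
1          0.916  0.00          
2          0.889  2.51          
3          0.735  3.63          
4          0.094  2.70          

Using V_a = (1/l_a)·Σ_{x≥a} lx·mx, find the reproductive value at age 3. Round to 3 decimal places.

3.975

lx·mx for x ≥ 3: 2.66805, 0.2538 → sum = 2.92185
V_3 = 2.92185 / l_3 = 2.92185 / 0.735 = 3.975306… → 3.975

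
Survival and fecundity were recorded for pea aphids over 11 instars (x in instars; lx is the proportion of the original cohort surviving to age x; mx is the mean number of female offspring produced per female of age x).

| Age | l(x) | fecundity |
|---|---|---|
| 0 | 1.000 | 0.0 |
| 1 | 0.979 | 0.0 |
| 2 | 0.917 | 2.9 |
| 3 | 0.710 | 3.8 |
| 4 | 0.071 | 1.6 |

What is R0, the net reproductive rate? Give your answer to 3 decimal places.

5.471

lx·mx by age: 0, 0, 2.6593, 2.698, 0.1136
R0 = Σ lx·mx = 5.4709 → 5.471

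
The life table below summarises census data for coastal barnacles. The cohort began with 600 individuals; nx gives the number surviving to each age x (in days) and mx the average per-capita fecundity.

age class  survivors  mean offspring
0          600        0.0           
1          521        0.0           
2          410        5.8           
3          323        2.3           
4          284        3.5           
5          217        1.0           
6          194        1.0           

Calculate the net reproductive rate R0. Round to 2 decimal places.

7.54

lx = nx/n0 = nx/600: 1, 0.86833…, 0.68333…, 0.53833…, 0.47333…, 0.36167…, 0.32333…
lx·mx by age: 0, 0, 3.963333…, 1.238167…, 1.656667…, 0.361667…, 0.323333…
R0 = Σ lx·mx = 7.543167… → 7.54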